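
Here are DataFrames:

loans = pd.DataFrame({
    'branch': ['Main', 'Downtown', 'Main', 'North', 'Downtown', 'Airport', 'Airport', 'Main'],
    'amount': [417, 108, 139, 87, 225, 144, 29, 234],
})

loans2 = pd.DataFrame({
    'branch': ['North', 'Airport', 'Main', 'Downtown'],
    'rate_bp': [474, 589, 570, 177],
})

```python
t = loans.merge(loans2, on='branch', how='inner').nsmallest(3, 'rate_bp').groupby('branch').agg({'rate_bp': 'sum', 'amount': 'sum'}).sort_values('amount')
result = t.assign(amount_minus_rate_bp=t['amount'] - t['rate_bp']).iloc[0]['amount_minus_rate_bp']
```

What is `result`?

-387

merge on 'branch' (how='inner') → 8 rows:
     branch  amount  rate_bp
0      Main     417      570
1  Downtown     108      177
2      Main     139      570
3     North      87      474
4  Downtown     225      177
5   Airport     144      589
6   Airport      29      589
7      Main     234      570
take 3 rows with smallest rate_bp:
     branch  amount  rate_bp
1  Downtown     108      177
4  Downtown     225      177
3     North      87      474
group by branch: sum(rate_bp), sum(amount):
          rate_bp  amount
branch                   
Downtown      354     333
North         474      87
sort by amount:
          rate_bp  amount
branch                   
North         474      87
Downtown      354     333
add column amount_minus_rate_bp = t['amount'] - t['rate_bp']:
          rate_bp  amount  amount_minus_rate_bp
branch                                         
North         474      87                  -387
Downtown      354     333                   -21
The value at position 0, column 'amount_minus_rate_bp' is -387.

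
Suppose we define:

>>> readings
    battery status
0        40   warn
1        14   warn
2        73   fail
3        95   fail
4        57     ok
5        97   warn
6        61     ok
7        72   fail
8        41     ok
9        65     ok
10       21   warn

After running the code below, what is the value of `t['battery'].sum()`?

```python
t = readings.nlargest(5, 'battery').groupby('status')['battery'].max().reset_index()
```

take 5 rows with largest battery:
   battery status
5       97   warn
3       95   fail
2       73   fail
7       72   fail
9       65     ok
group by status, max of battery:
status
fail    95
ok      65
warn    97
Name: battery, dtype: int64
reset_index():
  status  battery
0   fail       95
1     ok       65
2   warn       97
Finally, sum of column 'battery' = 257.

257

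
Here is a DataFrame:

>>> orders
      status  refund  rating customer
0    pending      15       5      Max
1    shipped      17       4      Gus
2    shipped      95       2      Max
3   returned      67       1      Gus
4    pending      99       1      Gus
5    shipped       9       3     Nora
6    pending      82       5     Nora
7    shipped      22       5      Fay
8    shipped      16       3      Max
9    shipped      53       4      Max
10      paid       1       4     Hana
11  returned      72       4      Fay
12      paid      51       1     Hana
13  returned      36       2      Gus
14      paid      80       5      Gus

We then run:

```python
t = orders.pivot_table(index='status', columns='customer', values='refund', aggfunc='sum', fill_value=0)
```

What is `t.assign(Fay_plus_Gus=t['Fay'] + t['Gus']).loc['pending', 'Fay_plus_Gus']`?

99

pivot: rows=status, cols=customer, sum(refund):
customer  Fay  Gus  Hana  Max  Nora
status                             
paid        0   80    52    0     0
pending     0   99     0   15    82
returned   72  103     0    0     0
shipped    22   17     0  164     9
add column Fay_plus_Gus = t['Fay'] + t['Gus']:
customer  Fay  Gus  Hana  Max  Nora  Fay_plus_Gus
status                                           
paid        0   80    52    0     0            80
pending     0   99     0   15    82            99
returned   72  103     0    0     0           175
shipped    22   17     0  164     9            39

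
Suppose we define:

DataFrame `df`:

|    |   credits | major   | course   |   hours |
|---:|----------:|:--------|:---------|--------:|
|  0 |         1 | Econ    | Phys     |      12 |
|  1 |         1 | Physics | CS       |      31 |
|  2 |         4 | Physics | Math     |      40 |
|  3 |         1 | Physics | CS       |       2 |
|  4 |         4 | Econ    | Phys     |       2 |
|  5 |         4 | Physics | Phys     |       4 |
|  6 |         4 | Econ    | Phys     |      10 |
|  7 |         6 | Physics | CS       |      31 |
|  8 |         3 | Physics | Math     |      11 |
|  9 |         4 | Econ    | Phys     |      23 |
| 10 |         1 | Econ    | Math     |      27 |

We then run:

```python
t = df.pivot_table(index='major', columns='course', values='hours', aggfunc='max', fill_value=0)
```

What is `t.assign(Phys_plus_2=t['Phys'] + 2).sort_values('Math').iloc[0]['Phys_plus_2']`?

25

pivot: rows=major, cols=course, max(hours):
course   CS  Math  Phys
major                  
Econ      0    27    23
Physics  31    40     4
add column Phys_plus_2 = t['Phys'] + 2:
course   CS  Math  Phys  Phys_plus_2
major                               
Econ      0    27    23           25
Physics  31    40     4            6
sort by Math:
course   CS  Math  Phys  Phys_plus_2
major                               
Econ      0    27    23           25
Physics  31    40     4            6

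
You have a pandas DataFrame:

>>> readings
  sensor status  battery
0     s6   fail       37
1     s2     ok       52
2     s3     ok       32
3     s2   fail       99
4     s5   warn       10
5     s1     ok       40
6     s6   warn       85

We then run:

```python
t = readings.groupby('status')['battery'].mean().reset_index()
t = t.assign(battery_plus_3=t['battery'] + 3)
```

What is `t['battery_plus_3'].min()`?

44.3333333333

group by status, mean of battery:
status
fail    68.000000
ok      41.333333
warn    47.500000
Name: battery, dtype: float64
reset_index():
  status    battery
0   fail  68.000000
1     ok  41.333333
2   warn  47.500000
add column battery_plus_3 = t['battery'] + 3:
  status    battery  battery_plus_3
0   fail  68.000000       71.000000
1     ok  41.333333       44.333333
2   warn  47.500000       50.500000
Finally, min of column 'battery_plus_3' = 44.3333333333.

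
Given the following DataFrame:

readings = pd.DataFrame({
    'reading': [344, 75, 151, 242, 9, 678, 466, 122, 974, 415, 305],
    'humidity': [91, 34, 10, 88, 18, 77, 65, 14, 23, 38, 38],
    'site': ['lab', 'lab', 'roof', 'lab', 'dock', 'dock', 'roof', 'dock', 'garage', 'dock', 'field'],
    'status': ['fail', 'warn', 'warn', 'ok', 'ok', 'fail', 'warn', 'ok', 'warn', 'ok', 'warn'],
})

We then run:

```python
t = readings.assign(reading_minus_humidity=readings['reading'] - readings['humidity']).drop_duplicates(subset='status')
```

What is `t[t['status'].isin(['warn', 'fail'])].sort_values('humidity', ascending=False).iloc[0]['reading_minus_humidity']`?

253

add column reading_minus_humidity = readings['reading'] - readings['humidity']:
    reading  humidity    site status  reading_minus_humidity
0       344        91     lab   fail                     253
1        75        34     lab   warn                      41
2       151        10    roof   warn                     141
3       242        88     lab     ok                     154
4         9        18    dock     ok                      -9
5       678        77    dock   fail                     601
6       466        65    roof   warn                     401
7       122        14    dock     ok                     108
8       974        23  garage   warn                     951
9       415        38    dock     ok                     377
10      305        38   field   warn                     267
drop duplicate status (keep=first):
   reading  humidity site status  reading_minus_humidity
0      344        91  lab   fail                     253
1       75        34  lab   warn                      41
3      242        88  lab     ok                     154
filter rows where status in ['warn', 'fail']:
   reading  humidity site status  reading_minus_humidity
0      344        91  lab   fail                     253
1       75        34  lab   warn                      41
sort by humidity descending:
   reading  humidity site status  reading_minus_humidity
0      344        91  lab   fail                     253
1       75        34  lab   warn                      41
Reading off the value at position 0, column 'reading_minus_humidity', we get 253.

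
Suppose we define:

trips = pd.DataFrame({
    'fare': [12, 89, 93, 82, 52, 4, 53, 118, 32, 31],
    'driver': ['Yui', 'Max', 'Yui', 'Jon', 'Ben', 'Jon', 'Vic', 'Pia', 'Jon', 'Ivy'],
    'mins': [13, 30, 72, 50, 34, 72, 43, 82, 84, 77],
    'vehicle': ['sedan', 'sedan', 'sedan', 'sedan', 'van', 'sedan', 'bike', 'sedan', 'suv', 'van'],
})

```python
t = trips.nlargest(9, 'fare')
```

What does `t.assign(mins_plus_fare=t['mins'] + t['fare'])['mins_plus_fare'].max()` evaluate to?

take 9 rows with largest fare:
   fare driver  mins vehicle
7   118    Pia    82   sedan
2    93    Yui    72   sedan
1    89    Max    30   sedan
3    82    Jon    50   sedan
6    53    Vic    43    bike
4    52    Ben    34     van
8    32    Jon    84     suv
9    31    Ivy    77     van
0    12    Yui    13   sedan
add column mins_plus_fare = t['mins'] + t['fare']:
   fare driver  mins vehicle  mins_plus_fare
7   118    Pia    82   sedan             200
2    93    Yui    72   sedan             165
1    89    Max    30   sedan             119
3    82    Jon    50   sedan             132
6    53    Vic    43    bike              96
4    52    Ben    34     van              86
8    32    Jon    84     suv             116
9    31    Ivy    77     van             108
0    12    Yui    13   sedan              25
So max() = 200.

200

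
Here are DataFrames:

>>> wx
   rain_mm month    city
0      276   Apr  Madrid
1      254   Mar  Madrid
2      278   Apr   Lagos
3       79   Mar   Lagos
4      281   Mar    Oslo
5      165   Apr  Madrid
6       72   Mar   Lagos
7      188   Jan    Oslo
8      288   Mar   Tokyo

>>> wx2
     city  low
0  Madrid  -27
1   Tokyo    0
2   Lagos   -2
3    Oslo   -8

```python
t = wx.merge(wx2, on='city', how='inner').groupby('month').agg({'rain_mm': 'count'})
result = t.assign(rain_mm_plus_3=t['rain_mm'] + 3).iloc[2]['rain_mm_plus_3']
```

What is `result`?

merge on 'city' (how='inner') → 9 rows:
   rain_mm month    city  low
0      276   Apr  Madrid  -27
1      254   Mar  Madrid  -27
2      278   Apr   Lagos   -2
3       79   Mar   Lagos   -2
4      281   Mar    Oslo   -8
5      165   Apr  Madrid  -27
6       72   Mar   Lagos   -2
7      188   Jan    Oslo   -8
8      288   Mar   Tokyo    0
group by month, count of rain_mm:
       rain_mm
month         
Apr          3
Jan          1
Mar          5
add column rain_mm_plus_3 = t['rain_mm'] + 3:
       rain_mm  rain_mm_plus_3
month                         
Apr          3               6
Jan          1               4
Mar          5               8
Then the value at position 2, column 'rain_mm_plus_3': 8

8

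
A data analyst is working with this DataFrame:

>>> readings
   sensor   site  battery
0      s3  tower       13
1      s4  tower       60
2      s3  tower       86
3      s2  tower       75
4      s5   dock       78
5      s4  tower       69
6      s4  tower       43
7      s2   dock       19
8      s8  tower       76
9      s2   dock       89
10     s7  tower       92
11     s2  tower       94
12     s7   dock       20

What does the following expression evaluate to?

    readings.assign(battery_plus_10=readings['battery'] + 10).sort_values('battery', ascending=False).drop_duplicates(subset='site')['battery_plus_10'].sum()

add column battery_plus_10 = readings['battery'] + 10:
   sensor   site  battery  battery_plus_10
0      s3  tower       13               23
1      s4  tower       60               70
2      s3  tower       86               96
3      s2  tower       75               85
4      s5   dock       78               88
5      s4  tower       69               79
6      s4  tower       43               53
7      s2   dock       19               29
8      s8  tower       76               86
9      s2   dock       89               99
10     s7  tower       92              102
11     s2  tower       94              104
12     s7   dock       20               30
sort by battery descending:
   sensor   site  battery  battery_plus_10
11     s2  tower       94              104
10     s7  tower       92              102
9      s2   dock       89               99
2      s3  tower       86               96
4      s5   dock       78               88
8      s8  tower       76               86
3      s2  tower       75               85
5      s4  tower       69               79
1      s4  tower       60               70
6      s4  tower       43               53
12     s7   dock       20               30
7      s2   dock       19               29
0      s3  tower       13               23
drop duplicate site (keep=first):
   sensor   site  battery  battery_plus_10
11     s2  tower       94              104
9      s2   dock       89               99
The sum of column 'battery_plus_10' is 203.

203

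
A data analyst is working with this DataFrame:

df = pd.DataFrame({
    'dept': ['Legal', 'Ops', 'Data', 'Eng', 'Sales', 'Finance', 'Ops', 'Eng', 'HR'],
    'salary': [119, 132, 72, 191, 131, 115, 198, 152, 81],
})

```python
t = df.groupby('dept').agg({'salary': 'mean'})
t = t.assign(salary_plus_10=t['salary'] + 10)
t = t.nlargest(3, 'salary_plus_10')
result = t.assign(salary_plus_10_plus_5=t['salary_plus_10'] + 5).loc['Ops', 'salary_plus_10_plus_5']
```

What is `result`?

180.0

group by dept, mean of salary:
         salary
dept           
Data       72.0
Eng       171.5
Finance   115.0
HR         81.0
Legal     119.0
Ops       165.0
Sales     131.0
add column salary_plus_10 = t['salary'] + 10:
         salary  salary_plus_10
dept                           
Data       72.0            82.0
Eng       171.5           181.5
Finance   115.0           125.0
HR         81.0            91.0
Legal     119.0           129.0
Ops       165.0           175.0
Sales     131.0           141.0
take 3 rows with largest salary_plus_10:
       salary  salary_plus_10
dept                         
Eng     171.5           181.5
Ops     165.0           175.0
Sales   131.0           141.0
add column salary_plus_10_plus_5 = t['salary_plus_10'] + 5:
       salary  salary_plus_10  salary_plus_10_plus_5
dept                                                
Eng     171.5           181.5                  186.5
Ops     165.0           175.0                  180.0
Sales   131.0           141.0                  146.0
Hence 180.0.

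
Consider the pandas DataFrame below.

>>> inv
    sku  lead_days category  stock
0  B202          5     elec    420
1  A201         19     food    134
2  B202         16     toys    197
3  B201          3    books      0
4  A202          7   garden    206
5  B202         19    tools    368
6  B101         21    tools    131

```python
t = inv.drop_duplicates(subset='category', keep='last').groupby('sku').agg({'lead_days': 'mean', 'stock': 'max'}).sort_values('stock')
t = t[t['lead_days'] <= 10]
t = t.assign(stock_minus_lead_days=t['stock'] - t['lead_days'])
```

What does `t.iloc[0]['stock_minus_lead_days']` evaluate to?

-3.0

drop duplicate category (keep=last):
    sku  lead_days category  stock
0  B202          5     elec    420
1  A201         19     food    134
2  B202         16     toys    197
3  B201          3    books      0
4  A202          7   garden    206
6  B101         21    tools    131
group by sku: mean(lead_days), max(stock):
      lead_days  stock
sku                   
A201       19.0    134
A202        7.0    206
B101       21.0    131
B201        3.0      0
B202       10.5    420
sort by stock:
      lead_days  stock
sku                   
B201        3.0      0
B101       21.0    131
A201       19.0    134
A202        7.0    206
B202       10.5    420
filter rows where lead_days <= 10:
      lead_days  stock
sku                   
B201        3.0      0
A202        7.0    206
add column stock_minus_lead_days = t['stock'] - t['lead_days']:
      lead_days  stock  stock_minus_lead_days
sku                                          
B201        3.0      0                   -3.0
A202        7.0    206                  199.0
Finally, value at position 0, column 'stock_minus_lead_days' = -3.0.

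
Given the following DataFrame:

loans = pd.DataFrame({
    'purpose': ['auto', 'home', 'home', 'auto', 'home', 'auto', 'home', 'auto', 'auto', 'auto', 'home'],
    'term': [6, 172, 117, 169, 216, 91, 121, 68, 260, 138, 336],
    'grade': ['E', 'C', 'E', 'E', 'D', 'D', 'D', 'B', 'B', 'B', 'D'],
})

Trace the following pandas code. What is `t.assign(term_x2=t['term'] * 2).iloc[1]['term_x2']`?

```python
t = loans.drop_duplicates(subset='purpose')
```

drop duplicate purpose (keep=first):
  purpose  term grade
0    auto     6     E
1    home   172     C
add column term_x2 = t['term'] * 2:
  purpose  term grade  term_x2
0    auto     6     E       12
1    home   172     C      344

344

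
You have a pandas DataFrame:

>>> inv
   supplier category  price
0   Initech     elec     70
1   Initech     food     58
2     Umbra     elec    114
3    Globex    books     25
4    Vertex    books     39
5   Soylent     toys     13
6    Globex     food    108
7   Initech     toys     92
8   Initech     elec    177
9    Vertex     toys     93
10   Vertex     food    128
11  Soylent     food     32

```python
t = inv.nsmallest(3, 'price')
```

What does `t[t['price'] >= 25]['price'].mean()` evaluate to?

take 3 rows with smallest price:
   supplier category  price
5   Soylent     toys     13
3    Globex    books     25
11  Soylent     food     32
filter rows where price >= 25:
   supplier category  price
3    Globex    books     25
11  Soylent     food     32

28.5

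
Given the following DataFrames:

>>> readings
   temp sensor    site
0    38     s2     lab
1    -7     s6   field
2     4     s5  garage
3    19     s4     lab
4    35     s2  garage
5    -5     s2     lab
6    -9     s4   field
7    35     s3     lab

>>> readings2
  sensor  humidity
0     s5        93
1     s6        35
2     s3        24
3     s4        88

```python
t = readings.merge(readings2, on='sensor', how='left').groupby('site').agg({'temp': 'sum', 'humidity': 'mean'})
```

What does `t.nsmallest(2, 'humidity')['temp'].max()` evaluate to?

87

merge on 'sensor' (how='left') → 8 rows:
   temp sensor    site  humidity
0    38     s2     lab       NaN
1    -7     s6   field      35.0
2     4     s5  garage      93.0
3    19     s4     lab      88.0
4    35     s2  garage       NaN
5    -5     s2     lab       NaN
6    -9     s4   field      88.0
7    35     s3     lab      24.0
group by site: sum(temp), mean(humidity):
        temp  humidity
site                  
field    -16      61.5
garage    39      93.0
lab       87      56.0
take 2 rows with smallest humidity:
       temp  humidity
site                 
lab      87      56.0
field   -16      61.5
Reading off the max of column 'temp', we get 87.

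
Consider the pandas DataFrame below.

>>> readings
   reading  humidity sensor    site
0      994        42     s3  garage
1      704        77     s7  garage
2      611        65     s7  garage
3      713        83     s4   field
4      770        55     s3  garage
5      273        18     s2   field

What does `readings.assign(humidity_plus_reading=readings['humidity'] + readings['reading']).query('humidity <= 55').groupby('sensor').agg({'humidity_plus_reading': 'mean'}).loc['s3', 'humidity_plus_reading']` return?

930.5

add column humidity_plus_reading = readings['humidity'] + readings['reading']:
   reading  humidity sensor    site  humidity_plus_reading
0      994        42     s3  garage                   1036
1      704        77     s7  garage                    781
2      611        65     s7  garage                    676
3      713        83     s4   field                    796
4      770        55     s3  garage                    825
5      273        18     s2   field                    291
filter rows where humidity <= 55:
   reading  humidity sensor    site  humidity_plus_reading
0      994        42     s3  garage                   1036
4      770        55     s3  garage                    825
5      273        18     s2   field                    291
group by sensor, mean of humidity_plus_reading:
        humidity_plus_reading
sensor                       
s2                      291.0
s3                      930.5
The value at row 's3', column 'humidity_plus_reading' is 930.5.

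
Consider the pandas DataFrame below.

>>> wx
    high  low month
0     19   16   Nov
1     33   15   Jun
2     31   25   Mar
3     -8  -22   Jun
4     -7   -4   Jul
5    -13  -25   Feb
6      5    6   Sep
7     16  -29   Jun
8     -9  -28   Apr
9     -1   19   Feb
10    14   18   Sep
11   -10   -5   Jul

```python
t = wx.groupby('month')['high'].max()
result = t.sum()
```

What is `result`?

80

group by month, max of high:
month
Apr    -9
Feb    -1
Jul    -7
Jun    33
Mar    31
Nov    19
Sep    14
Name: high, dtype: int64
Hence 80.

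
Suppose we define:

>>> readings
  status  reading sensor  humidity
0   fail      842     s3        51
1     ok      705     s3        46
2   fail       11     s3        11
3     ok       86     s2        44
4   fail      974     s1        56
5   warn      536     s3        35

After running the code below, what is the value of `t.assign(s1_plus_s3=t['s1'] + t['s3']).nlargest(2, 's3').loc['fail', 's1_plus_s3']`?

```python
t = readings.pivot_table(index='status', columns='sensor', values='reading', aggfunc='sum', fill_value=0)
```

1827

pivot: rows=status, cols=sensor, sum(reading):
sensor   s1  s2   s3
status              
fail    974   0  853
ok        0  86  705
warn      0   0  536
add column s1_plus_s3 = t['s1'] + t['s3']:
sensor   s1  s2   s3  s1_plus_s3
status                          
fail    974   0  853        1827
ok        0  86  705         705
warn      0   0  536         536
take 2 rows with largest s3:
sensor   s1  s2   s3  s1_plus_s3
status                          
fail    974   0  853        1827
ok        0  86  705         705
Reading off the value at row 'fail', column 's1_plus_s3', we get 1827.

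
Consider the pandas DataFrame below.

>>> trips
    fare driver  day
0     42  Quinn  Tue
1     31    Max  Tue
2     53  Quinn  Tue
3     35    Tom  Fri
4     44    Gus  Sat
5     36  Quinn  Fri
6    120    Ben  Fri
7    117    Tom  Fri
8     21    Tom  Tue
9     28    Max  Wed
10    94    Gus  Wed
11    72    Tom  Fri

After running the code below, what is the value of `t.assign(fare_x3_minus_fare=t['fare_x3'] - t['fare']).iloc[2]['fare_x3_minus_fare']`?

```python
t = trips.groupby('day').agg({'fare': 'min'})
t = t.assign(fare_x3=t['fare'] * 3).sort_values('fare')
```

group by day, min of fare:
     fare
day      
Fri    35
Sat    44
Tue    21
Wed    28
add column fare_x3 = t['fare'] * 3:
     fare  fare_x3
day               
Fri    35      105
Sat    44      132
Tue    21       63
Wed    28       84
sort by fare:
     fare  fare_x3
day               
Tue    21       63
Wed    28       84
Fri    35      105
Sat    44      132
add column fare_x3_minus_fare = t['fare_x3'] - t['fare']:
     fare  fare_x3  fare_x3_minus_fare
day                                   
Tue    21       63                  42
Wed    28       84                  56
Fri    35      105                  70
Sat    44      132                  88
Reading off the value at position 2, column 'fare_x3_minus_fare', we get 70.

70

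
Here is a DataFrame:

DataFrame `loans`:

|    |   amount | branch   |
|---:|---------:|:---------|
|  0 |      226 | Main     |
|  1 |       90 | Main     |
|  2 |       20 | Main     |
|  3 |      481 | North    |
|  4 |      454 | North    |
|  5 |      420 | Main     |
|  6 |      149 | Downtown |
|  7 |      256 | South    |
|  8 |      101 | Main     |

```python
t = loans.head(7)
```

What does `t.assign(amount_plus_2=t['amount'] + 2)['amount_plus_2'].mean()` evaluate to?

264.857142857

take first 7 rows:
   amount    branch
0     226      Main
1      90      Main
2      20      Main
3     481     North
4     454     North
5     420      Main
6     149  Downtown
add column amount_plus_2 = t['amount'] + 2:
   amount    branch  amount_plus_2
0     226      Main            228
1      90      Main             92
2      20      Main             22
3     481     North            483
4     454     North            456
5     420      Main            422
6     149  Downtown            151
Then the mean of column 'amount_plus_2': 264.857142857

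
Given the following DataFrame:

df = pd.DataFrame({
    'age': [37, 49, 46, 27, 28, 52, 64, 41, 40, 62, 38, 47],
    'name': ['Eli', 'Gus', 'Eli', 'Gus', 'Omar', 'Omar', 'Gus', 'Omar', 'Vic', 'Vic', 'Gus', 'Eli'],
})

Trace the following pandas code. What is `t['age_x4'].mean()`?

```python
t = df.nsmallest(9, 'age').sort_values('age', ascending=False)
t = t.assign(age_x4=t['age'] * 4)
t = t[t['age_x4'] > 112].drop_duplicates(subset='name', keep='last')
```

take 9 rows with smallest age:
    age  name
3    27   Gus
4    28  Omar
0    37   Eli
10   38   Gus
8    40   Vic
7    41  Omar
2    46   Eli
11   47   Eli
1    49   Gus
sort by age descending:
    age  name
1    49   Gus
11   47   Eli
2    46   Eli
7    41  Omar
8    40   Vic
10   38   Gus
0    37   Eli
4    28  Omar
3    27   Gus
add column age_x4 = t['age'] * 4:
    age  name  age_x4
1    49   Gus     196
11   47   Eli     188
2    46   Eli     184
7    41  Omar     164
8    40   Vic     160
10   38   Gus     152
0    37   Eli     148
4    28  Omar     112
3    27   Gus     108
filter rows where age_x4 > 112:
    age  name  age_x4
1    49   Gus     196
11   47   Eli     188
2    46   Eli     184
7    41  Omar     164
8    40   Vic     160
10   38   Gus     152
0    37   Eli     148
drop duplicate name (keep=last):
    age  name  age_x4
7    41  Omar     164
8    40   Vic     160
10   38   Gus     152
0    37   Eli     148
Taking the mean of column 'age_x4' gives 156.0.

156.0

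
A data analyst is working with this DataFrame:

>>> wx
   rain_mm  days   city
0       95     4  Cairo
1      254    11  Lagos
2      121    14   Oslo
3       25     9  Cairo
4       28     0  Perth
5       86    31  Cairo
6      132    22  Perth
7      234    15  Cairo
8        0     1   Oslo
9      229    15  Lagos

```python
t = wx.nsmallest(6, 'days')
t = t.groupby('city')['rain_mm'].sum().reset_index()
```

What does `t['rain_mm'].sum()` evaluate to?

523

take 6 rows with smallest days:
   rain_mm  days   city
4       28     0  Perth
8        0     1   Oslo
0       95     4  Cairo
3       25     9  Cairo
1      254    11  Lagos
2      121    14   Oslo
group by city, sum of rain_mm:
city
Cairo    120
Lagos    254
Oslo     121
Perth     28
Name: rain_mm, dtype: int64
reset_index():
    city  rain_mm
0  Cairo      120
1  Lagos      254
2   Oslo      121
3  Perth       28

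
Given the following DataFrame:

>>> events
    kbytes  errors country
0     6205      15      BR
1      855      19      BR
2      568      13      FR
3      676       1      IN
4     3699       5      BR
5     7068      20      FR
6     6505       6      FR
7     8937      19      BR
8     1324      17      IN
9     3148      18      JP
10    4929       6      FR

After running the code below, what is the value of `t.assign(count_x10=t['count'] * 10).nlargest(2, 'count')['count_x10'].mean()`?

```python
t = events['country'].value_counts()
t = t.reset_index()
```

value_counts of country:
country
BR    4
FR    4
IN    2
JP    1
Name: count, dtype: int64
reset_index():
  country  count
0      BR      4
1      FR      4
2      IN      2
3      JP      1
add column count_x10 = t['count'] * 10:
  country  count  count_x10
0      BR      4         40
1      FR      4         40
2      IN      2         20
3      JP      1         10
take 2 rows with largest count:
  country  count  count_x10
0      BR      4         40
1      FR      4         40
Taking the mean of column 'count_x10' gives 40.0.

40.0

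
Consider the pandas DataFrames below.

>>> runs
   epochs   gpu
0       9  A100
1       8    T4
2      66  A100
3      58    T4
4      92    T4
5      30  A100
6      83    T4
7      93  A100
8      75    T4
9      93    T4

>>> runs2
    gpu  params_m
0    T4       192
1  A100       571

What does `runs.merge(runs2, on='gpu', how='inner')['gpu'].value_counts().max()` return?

6

merge on 'gpu' (how='inner') → 10 rows:
   epochs   gpu  params_m
0       9  A100       571
1       8    T4       192
2      66  A100       571
3      58    T4       192
4      92    T4       192
5      30  A100       571
6      83    T4       192
7      93  A100       571
8      75    T4       192
9      93    T4       192
value_counts of gpu:
gpu
T4      6
A100    4
Name: count, dtype: int64
max of the resulting series → 6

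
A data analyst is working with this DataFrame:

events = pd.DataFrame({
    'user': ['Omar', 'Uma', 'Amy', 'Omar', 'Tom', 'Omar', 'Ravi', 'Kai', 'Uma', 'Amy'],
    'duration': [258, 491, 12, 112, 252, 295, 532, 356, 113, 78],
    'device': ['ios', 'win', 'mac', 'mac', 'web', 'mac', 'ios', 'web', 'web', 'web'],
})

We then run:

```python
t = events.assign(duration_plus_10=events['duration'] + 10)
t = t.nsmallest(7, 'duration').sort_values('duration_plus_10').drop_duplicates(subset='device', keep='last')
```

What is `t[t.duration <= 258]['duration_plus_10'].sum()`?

530

add column duration_plus_10 = events['duration'] + 10:
   user  duration device  duration_plus_10
0  Omar       258    ios               268
1   Uma       491    win               501
2   Amy        12    mac                22
3  Omar       112    mac               122
4   Tom       252    web               262
5  Omar       295    mac               305
6  Ravi       532    ios               542
7   Kai       356    web               366
8   Uma       113    web               123
9   Amy        78    web                88
take 7 rows with smallest duration:
   user  duration device  duration_plus_10
2   Amy        12    mac                22
9   Amy        78    web                88
3  Omar       112    mac               122
8   Uma       113    web               123
4   Tom       252    web               262
0  Omar       258    ios               268
5  Omar       295    mac               305
sort by duration_plus_10:
   user  duration device  duration_plus_10
2   Amy        12    mac                22
9   Amy        78    web                88
3  Omar       112    mac               122
8   Uma       113    web               123
4   Tom       252    web               262
0  Omar       258    ios               268
5  Omar       295    mac               305
drop duplicate device (keep=last):
   user  duration device  duration_plus_10
4   Tom       252    web               262
0  Omar       258    ios               268
5  Omar       295    mac               305
filter rows where duration <= 258:
   user  duration device  duration_plus_10
4   Tom       252    web               262
0  Omar       258    ios               268
The sum of column 'duration_plus_10' is 530.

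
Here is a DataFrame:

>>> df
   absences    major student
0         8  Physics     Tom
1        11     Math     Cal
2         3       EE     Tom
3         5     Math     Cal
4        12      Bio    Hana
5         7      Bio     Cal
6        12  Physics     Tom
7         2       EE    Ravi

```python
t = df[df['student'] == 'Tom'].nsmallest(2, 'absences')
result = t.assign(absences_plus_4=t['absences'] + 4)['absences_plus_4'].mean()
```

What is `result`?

filter rows where student == 'Tom':
   absences    major student
0         8  Physics     Tom
2         3       EE     Tom
6        12  Physics     Tom
take 2 rows with smallest absences:
   absences    major student
2         3       EE     Tom
0         8  Physics     Tom
add column absences_plus_4 = t['absences'] + 4:
   absences    major student  absences_plus_4
2         3       EE     Tom                7
0         8  Physics     Tom               12
Taking the mean of column 'absences_plus_4' gives 9.5.

9.5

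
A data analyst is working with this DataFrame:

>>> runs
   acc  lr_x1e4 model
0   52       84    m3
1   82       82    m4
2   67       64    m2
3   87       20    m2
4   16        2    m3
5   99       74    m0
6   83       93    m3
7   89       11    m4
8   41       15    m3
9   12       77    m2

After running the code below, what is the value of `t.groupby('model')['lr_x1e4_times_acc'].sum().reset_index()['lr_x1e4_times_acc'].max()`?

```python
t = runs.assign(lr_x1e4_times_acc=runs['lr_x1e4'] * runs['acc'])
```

add column lr_x1e4_times_acc = runs['lr_x1e4'] * runs['acc']:
   acc  lr_x1e4 model  lr_x1e4_times_acc
0   52       84    m3               4368
1   82       82    m4               6724
2   67       64    m2               4288
3   87       20    m2               1740
4   16        2    m3                 32
5   99       74    m0               7326
6   83       93    m3               7719
7   89       11    m4                979
8   41       15    m3                615
9   12       77    m2                924
group by model, sum of lr_x1e4_times_acc:
model
m0     7326
m2     6952
m3    12734
m4     7703
Name: lr_x1e4_times_acc, dtype: int64
reset_index():
  model  lr_x1e4_times_acc
0    m0               7326
1    m2               6952
2    m3              12734
3    m4               7703
Hence 12734.

12734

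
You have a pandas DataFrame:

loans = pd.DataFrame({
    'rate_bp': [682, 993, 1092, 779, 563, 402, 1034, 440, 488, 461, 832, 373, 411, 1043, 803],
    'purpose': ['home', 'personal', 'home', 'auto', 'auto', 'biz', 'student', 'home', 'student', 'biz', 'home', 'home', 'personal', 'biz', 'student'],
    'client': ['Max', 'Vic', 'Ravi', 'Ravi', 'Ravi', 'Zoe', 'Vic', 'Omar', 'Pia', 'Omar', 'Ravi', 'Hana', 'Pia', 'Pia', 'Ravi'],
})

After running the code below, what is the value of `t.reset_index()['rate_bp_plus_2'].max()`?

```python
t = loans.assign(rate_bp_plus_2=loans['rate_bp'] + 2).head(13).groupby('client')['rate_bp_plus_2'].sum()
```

3274

add column rate_bp_plus_2 = loans['rate_bp'] + 2:
    rate_bp   purpose client  rate_bp_plus_2
0       682      home    Max             684
1       993  personal    Vic             995
2      1092      home   Ravi            1094
3       779      auto   Ravi             781
4       563      auto   Ravi             565
5       402       biz    Zoe             404
6      1034   student    Vic            1036
7       440      home   Omar             442
8       488   student    Pia             490
9       461       biz   Omar             463
10      832      home   Ravi             834
11      373      home   Hana             375
12      411  personal    Pia             413
13     1043       biz    Pia            1045
14      803   student   Ravi             805
take first 13 rows:
    rate_bp   purpose client  rate_bp_plus_2
0       682      home    Max             684
1       993  personal    Vic             995
2      1092      home   Ravi            1094
3       779      auto   Ravi             781
4       563      auto   Ravi             565
5       402       biz    Zoe             404
6      1034   student    Vic            1036
7       440      home   Omar             442
8       488   student    Pia             490
9       461       biz   Omar             463
10      832      home   Ravi             834
11      373      home   Hana             375
12      411  personal    Pia             413
group by client, sum of rate_bp_plus_2:
client
Hana     375
Max      684
Omar     905
Pia      903
Ravi    3274
Vic     2031
Zoe      404
Name: rate_bp_plus_2, dtype: int64
reset_index():
  client  rate_bp_plus_2
0   Hana             375
1    Max             684
2   Omar             905
3    Pia             903
4   Ravi            3274
5    Vic            2031
6    Zoe             404
Hence 3274.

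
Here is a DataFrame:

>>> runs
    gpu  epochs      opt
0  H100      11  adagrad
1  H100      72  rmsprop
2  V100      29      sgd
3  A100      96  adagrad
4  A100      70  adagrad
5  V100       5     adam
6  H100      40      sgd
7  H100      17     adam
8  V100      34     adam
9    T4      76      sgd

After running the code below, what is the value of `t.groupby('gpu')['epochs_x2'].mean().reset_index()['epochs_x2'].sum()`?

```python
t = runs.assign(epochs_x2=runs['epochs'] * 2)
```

add column epochs_x2 = runs['epochs'] * 2:
    gpu  epochs      opt  epochs_x2
0  H100      11  adagrad         22
1  H100      72  rmsprop        144
2  V100      29      sgd         58
3  A100      96  adagrad        192
4  A100      70  adagrad        140
5  V100       5     adam         10
6  H100      40      sgd         80
7  H100      17     adam         34
8  V100      34     adam         68
9    T4      76      sgd        152
group by gpu, mean of epochs_x2:
gpu
A100    166.000000
H100     70.000000
T4      152.000000
V100     45.333333
Name: epochs_x2, dtype: float64
reset_index():
    gpu   epochs_x2
0  A100  166.000000
1  H100   70.000000
2    T4  152.000000
3  V100   45.333333
Reading off the sum of column 'epochs_x2', we get 433.333333333.

433.333333333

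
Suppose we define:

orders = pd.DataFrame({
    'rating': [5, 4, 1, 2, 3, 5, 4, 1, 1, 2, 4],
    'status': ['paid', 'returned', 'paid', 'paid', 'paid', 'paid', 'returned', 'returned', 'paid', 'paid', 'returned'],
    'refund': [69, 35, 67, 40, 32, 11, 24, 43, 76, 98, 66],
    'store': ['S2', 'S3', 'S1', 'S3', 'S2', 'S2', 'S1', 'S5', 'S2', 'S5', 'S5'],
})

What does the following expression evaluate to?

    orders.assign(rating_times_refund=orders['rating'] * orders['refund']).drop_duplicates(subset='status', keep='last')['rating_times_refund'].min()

add column rating_times_refund = orders['rating'] * orders['refund']:
    rating    status  refund store  rating_times_refund
0        5      paid      69    S2                  345
1        4  returned      35    S3                  140
2        1      paid      67    S1                   67
3        2      paid      40    S3                   80
4        3      paid      32    S2                   96
5        5      paid      11    S2                   55
6        4  returned      24    S1                   96
7        1  returned      43    S5                   43
8        1      paid      76    S2                   76
9        2      paid      98    S5                  196
10       4  returned      66    S5                  264
drop duplicate status (keep=last):
    rating    status  refund store  rating_times_refund
9        2      paid      98    S5                  196
10       4  returned      66    S5                  264
So min() = 196.

196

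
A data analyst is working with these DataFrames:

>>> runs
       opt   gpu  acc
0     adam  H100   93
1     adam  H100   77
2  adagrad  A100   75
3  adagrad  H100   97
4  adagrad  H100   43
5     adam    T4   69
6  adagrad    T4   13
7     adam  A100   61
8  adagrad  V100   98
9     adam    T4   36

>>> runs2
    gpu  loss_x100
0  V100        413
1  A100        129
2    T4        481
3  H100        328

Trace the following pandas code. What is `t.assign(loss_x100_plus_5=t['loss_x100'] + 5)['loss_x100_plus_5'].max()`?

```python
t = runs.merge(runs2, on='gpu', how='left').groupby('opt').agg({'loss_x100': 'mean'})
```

merge on 'gpu' (how='left') → 10 rows:
       opt   gpu  acc  loss_x100
0     adam  H100   93        328
1     adam  H100   77        328
2  adagrad  A100   75        129
3  adagrad  H100   97        328
4  adagrad  H100   43        328
5     adam    T4   69        481
6  adagrad    T4   13        481
7     adam  A100   61        129
8  adagrad  V100   98        413
9     adam    T4   36        481
group by opt, mean of loss_x100:
         loss_x100
opt               
adagrad      335.8
adam         349.4
add column loss_x100_plus_5 = t['loss_x100'] + 5:
         loss_x100  loss_x100_plus_5
opt                                 
adagrad      335.8             340.8
adam         349.4             354.4
max of column 'loss_x100_plus_5' → 354.4

354.4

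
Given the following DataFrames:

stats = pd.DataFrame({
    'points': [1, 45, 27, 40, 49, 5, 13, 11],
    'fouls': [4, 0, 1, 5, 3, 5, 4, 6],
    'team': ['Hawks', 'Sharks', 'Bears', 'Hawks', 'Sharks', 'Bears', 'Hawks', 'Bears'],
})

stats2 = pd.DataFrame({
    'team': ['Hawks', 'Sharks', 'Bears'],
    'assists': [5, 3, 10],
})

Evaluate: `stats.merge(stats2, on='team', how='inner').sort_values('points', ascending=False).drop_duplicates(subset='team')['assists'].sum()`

18

merge on 'team' (how='inner') → 8 rows:
   points  fouls    team  assists
0       1      4   Hawks        5
1      45      0  Sharks        3
2      27      1   Bears       10
3      40      5   Hawks        5
4      49      3  Sharks        3
5       5      5   Bears       10
6      13      4   Hawks        5
7      11      6   Bears       10
sort by points descending:
   points  fouls    team  assists
4      49      3  Sharks        3
1      45      0  Sharks        3
3      40      5   Hawks        5
2      27      1   Bears       10
6      13      4   Hawks        5
7      11      6   Bears       10
5       5      5   Bears       10
0       1      4   Hawks        5
drop duplicate team (keep=first):
   points  fouls    team  assists
4      49      3  Sharks        3
3      40      5   Hawks        5
2      27      1   Bears       10
Taking the sum of column 'assists' gives 18.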